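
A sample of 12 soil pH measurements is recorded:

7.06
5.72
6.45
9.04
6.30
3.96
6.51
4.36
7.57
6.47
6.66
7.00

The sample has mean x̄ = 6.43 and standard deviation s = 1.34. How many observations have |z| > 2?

Cutoffs: x̄ ± 2s = [3.75, 9.11].
Every value lies within the cutoffs.

0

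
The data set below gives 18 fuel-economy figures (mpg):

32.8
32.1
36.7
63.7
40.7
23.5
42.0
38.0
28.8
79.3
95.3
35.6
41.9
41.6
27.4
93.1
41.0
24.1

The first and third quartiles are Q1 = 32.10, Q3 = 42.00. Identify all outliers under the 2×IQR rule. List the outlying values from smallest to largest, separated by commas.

63.7, 79.3, 93.1, 95.3

IQR = Q3 − Q1 = 42.00 − 32.10 = 9.90.
Lower fence = Q1 − 2·IQR = 32.10 − 19.80 = 12.30.
Upper fence = Q3 + 2·IQR = 42.00 + 19.80 = 61.80.
63.7 > 61.80 → outlier.
79.3 > 61.80 → outlier.
93.1 > 61.80 → outlier.
95.3 > 61.80 → outlier.
All remaining values lie within [12.30, 61.80].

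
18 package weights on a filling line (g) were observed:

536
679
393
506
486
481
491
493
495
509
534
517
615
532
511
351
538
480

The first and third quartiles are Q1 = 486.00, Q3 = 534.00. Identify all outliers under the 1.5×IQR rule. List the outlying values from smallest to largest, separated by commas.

IQR = Q3 − Q1 = 534.00 − 486.00 = 48.00.
Lower fence = Q1 − 1.5·IQR = 486.00 − 72.00 = 414.00.
Upper fence = Q3 + 1.5·IQR = 534.00 + 72.00 = 606.00.
351 < 414.00 → outlier.
393 < 414.00 → outlier.
615 > 606.00 → outlier.
679 > 606.00 → outlier.
All remaining values lie within [414.00, 606.00].

351, 393, 615, 679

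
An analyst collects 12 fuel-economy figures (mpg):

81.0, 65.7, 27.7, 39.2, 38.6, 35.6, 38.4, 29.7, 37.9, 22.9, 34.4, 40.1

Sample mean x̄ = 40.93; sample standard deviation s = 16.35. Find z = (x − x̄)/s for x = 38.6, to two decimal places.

z = (38.6 − 40.93) / 16.35 = -0.14.

-0.14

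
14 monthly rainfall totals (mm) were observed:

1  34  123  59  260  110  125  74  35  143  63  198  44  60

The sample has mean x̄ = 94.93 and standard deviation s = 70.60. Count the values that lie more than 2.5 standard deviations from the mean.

0

Cutoffs: x̄ ± 2.5s = [-81.57, 271.43].
Every value lies within the cutoffs.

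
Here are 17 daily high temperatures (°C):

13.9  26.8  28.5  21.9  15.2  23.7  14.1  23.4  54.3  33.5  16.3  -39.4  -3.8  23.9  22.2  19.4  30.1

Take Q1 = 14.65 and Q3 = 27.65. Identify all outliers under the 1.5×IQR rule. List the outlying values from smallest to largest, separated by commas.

-39.4, 54.3

IQR = Q3 − Q1 = 27.65 − 14.65 = 13.00.
Lower fence = Q1 − 1.5·IQR = 14.65 − 19.50 = -4.85.
Upper fence = Q3 + 1.5·IQR = 27.65 + 19.50 = 47.15.
-39.4 < -4.85 → outlier.
54.3 > 47.15 → outlier.
All remaining values lie within [-4.85, 47.15].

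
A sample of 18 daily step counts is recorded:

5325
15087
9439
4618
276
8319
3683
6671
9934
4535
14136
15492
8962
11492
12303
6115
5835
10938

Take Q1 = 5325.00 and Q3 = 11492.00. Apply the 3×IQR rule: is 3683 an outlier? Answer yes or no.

no

IQR = Q3 − Q1 = 11492.00 − 5325.00 = 6167.00.
Lower fence = Q1 − 3·IQR = 5325.00 − 18501.00 = -13176.00.
Upper fence = Q3 + 3·IQR = 11492.00 + 18501.00 = 29993.00.
3683 lies within [-13176.00, 29993.00].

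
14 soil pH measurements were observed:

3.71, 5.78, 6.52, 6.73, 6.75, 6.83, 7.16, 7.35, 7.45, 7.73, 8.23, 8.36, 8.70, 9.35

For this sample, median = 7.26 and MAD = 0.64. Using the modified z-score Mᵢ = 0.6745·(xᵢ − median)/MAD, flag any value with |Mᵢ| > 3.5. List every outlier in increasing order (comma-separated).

3.71

|Mᵢ| > 3.5 ⇔ |xᵢ − 7.26| > 3.5·0.64/0.6745 = 3.32.
So outliers lie outside [3.94, 10.58].
3.71: M = -3.74 → outlier.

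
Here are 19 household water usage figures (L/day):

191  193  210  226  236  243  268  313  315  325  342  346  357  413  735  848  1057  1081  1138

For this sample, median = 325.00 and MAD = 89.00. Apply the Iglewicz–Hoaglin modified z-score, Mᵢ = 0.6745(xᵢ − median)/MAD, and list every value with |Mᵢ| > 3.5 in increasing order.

|Mᵢ| > 3.5 ⇔ |xᵢ − 325.00| > 3.5·89.00/0.6745 = 461.82.
So outliers lie outside [-136.82, 786.82].
848: M = 3.96 → outlier.
1057: M = 5.55 → outlier.
1081: M = 5.73 → outlier.
1138: M = 6.16 → outlier.

848, 1057, 1081, 1138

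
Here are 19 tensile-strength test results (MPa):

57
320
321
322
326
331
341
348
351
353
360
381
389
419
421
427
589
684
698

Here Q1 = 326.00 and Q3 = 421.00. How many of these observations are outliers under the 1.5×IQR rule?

IQR = 95.00; fences at 326.00 − 142.50 = 183.50 and 421.00 + 142.50 = 563.50.
Outside the cutoffs: 57, 589, 684, 698.

4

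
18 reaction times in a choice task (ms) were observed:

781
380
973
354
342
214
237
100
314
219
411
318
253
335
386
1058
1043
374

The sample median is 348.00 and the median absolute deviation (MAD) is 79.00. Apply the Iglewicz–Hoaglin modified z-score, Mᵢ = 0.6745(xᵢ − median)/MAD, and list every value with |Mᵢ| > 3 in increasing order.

|Mᵢ| > 3 ⇔ |xᵢ − 348.00| > 3·79.00/0.6745 = 351.37.
So outliers lie outside [-3.37, 699.37].
781: M = 3.70 → outlier.
973: M = 5.34 → outlier.
1043: M = 5.93 → outlier.
1058: M = 6.06 → outlier.

781, 973, 1043, 1058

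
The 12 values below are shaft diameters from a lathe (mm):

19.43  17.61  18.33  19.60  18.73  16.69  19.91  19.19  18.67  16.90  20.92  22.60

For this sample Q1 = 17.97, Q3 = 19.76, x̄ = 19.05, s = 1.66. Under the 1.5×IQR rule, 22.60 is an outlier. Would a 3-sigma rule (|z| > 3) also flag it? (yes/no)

z = (22.60 − 19.05) / 1.66 = 2.14.
|z| = 2.14 ≤ 3.

no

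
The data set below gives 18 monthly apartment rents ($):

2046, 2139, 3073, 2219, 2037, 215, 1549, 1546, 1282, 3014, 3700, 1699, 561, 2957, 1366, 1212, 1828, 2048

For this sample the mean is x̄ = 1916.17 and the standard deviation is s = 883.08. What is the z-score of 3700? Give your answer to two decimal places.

2.02

z = (3700 − 1916.17) / 883.08 = 2.02.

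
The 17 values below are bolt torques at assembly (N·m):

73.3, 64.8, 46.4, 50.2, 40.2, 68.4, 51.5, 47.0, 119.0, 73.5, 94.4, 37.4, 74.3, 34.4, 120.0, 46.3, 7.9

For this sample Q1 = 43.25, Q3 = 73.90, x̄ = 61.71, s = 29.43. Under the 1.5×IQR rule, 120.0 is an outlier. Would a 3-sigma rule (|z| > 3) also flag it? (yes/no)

z = (120.0 − 61.71) / 29.43 = 1.98.
|z| = 1.98 ≤ 3.

no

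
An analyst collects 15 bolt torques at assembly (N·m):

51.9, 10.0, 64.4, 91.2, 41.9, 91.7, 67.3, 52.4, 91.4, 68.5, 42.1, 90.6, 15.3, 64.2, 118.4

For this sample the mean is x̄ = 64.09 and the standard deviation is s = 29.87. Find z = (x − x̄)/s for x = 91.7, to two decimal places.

0.92

z = (91.7 − 64.09) / 29.87 = 0.92.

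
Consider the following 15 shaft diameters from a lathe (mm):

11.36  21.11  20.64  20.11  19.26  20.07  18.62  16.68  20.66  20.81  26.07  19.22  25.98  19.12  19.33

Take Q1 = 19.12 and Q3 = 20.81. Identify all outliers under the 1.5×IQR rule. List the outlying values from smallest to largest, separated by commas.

11.36, 25.98, 26.07

IQR = Q3 − Q1 = 20.81 − 19.12 = 1.69.
Lower fence = Q1 − 1.5·IQR = 19.12 − 2.535 = 16.585.
Upper fence = Q3 + 1.5·IQR = 20.81 + 2.535 = 23.345.
11.36 < 16.585 → outlier.
25.98 > 23.345 → outlier.
26.07 > 23.345 → outlier.
All remaining values lie within [16.585, 23.345].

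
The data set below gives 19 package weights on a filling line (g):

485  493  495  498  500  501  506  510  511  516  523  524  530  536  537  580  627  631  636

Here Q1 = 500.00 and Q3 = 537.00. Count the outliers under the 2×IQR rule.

IQR = 37.00; fences at 500.00 − 74.00 = 426.00 and 537.00 + 74.00 = 611.00.
Outside the cutoffs: 627, 631, 636.

3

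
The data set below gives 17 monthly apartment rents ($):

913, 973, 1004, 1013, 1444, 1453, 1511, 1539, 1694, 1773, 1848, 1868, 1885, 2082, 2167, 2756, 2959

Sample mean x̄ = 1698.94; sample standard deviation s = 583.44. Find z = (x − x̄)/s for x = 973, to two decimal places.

-1.24

z = (973 − 1698.94) / 583.44 = -1.24.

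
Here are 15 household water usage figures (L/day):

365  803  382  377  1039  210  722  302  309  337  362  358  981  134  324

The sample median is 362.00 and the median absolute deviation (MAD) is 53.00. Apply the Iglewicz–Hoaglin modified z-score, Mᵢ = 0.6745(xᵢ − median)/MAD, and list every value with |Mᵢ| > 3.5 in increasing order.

722, 803, 981, 1039

|Mᵢ| > 3.5 ⇔ |xᵢ − 362.00| > 3.5·53.00/0.6745 = 275.02.
So outliers lie outside [86.98, 637.02].
722: M = 4.58 → outlier.
803: M = 5.61 → outlier.
981: M = 7.88 → outlier.
1039: M = 8.62 → outlier.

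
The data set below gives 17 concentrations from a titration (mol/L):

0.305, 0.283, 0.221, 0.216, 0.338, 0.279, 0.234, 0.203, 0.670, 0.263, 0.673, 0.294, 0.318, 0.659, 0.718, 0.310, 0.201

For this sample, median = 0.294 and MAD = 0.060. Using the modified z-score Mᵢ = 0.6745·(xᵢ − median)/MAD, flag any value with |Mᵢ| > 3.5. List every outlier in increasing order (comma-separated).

0.659, 0.670, 0.673, 0.718

|Mᵢ| > 3.5 ⇔ |xᵢ − 0.294| > 3.5·0.060/0.6745 = 0.311.
So outliers lie outside [-0.017, 0.605].
0.659: M = 4.10 → outlier.
0.670: M = 4.23 → outlier.
0.673: M = 4.26 → outlier.
0.718: M = 4.77 → outlier.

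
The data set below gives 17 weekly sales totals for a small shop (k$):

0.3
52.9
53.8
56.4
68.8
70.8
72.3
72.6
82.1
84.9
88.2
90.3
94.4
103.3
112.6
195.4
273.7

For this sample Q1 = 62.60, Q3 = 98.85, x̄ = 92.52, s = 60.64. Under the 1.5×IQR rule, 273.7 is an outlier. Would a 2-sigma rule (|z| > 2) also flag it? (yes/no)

z = (273.7 − 92.52) / 60.64 = 2.99.
|z| = 2.99 > 2.

yes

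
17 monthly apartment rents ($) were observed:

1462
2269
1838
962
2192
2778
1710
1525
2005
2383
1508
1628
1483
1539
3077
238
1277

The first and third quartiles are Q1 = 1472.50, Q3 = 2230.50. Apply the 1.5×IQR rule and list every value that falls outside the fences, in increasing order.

IQR = Q3 − Q1 = 2230.50 − 1472.50 = 758.00.
Lower fence = Q1 − 1.5·IQR = 1472.50 − 1137.00 = 335.50.
Upper fence = Q3 + 1.5·IQR = 2230.50 + 1137.00 = 3367.50.
238 < 335.50 → outlier.
All remaining values lie within [335.50, 3367.50].

238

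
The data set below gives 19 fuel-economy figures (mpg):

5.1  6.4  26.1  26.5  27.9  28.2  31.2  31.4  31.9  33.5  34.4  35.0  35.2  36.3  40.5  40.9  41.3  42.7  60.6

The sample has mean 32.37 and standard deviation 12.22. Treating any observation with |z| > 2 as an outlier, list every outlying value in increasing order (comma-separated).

5.1, 6.4, 60.6

Cutoffs at x̄ ± 2s: 32.37 ± 2·12.22 = [7.93, 56.81].
5.1: z = -2.23, |z| > 2 → outlier.
6.4: z = -2.13, |z| > 2 → outlier.
60.6: z = 2.31, |z| > 2 → outlier.
Every other value lies within [7.93, 56.81].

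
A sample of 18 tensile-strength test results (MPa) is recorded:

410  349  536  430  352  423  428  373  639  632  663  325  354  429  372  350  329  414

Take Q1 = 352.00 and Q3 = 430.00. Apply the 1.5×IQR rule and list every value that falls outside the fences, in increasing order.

632, 639, 663

IQR = Q3 − Q1 = 430.00 − 352.00 = 78.00.
Lower fence = Q1 − 1.5·IQR = 352.00 − 117.00 = 235.00.
Upper fence = Q3 + 1.5·IQR = 430.00 + 117.00 = 547.00.
632 > 547.00 → outlier.
639 > 547.00 → outlier.
663 > 547.00 → outlier.
All remaining values lie within [235.00, 547.00].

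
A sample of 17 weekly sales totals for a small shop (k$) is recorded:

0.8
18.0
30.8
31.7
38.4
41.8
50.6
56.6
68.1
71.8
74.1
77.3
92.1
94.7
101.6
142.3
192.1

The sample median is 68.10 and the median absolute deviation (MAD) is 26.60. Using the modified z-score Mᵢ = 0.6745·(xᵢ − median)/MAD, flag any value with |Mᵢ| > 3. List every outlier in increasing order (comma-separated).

192.1

|Mᵢ| > 3 ⇔ |xᵢ − 68.10| > 3·26.60/0.6745 = 118.31.
So outliers lie outside [-50.21, 186.41].
192.1: M = 3.14 → outlier.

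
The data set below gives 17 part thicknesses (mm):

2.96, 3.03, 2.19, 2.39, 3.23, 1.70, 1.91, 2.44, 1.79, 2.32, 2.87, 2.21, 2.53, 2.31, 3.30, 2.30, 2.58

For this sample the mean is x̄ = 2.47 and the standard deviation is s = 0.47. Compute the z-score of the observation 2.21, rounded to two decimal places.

z = (2.21 − 2.47) / 0.47 = -0.55.

-0.55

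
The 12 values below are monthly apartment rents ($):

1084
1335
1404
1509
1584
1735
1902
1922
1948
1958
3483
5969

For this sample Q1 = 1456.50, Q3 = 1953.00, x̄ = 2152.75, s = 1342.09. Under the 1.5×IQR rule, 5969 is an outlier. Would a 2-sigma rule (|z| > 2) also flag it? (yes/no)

z = (5969 − 2152.75) / 1342.09 = 2.84.
|z| = 2.84 > 2.

yes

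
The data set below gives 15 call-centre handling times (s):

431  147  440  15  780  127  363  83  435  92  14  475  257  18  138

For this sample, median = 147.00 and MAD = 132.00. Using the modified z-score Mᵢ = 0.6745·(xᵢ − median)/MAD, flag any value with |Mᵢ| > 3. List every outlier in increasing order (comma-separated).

780

|Mᵢ| > 3 ⇔ |xᵢ − 147.00| > 3·132.00/0.6745 = 587.10.
So outliers lie outside [-440.10, 734.10].
780: M = 3.23 → outlier.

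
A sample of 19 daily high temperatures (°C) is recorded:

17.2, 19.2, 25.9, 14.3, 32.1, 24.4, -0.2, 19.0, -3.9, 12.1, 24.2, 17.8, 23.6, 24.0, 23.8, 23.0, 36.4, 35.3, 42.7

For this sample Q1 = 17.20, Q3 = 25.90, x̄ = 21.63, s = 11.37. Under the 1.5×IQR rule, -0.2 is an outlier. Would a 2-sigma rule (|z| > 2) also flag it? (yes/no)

z = (-0.2 − 21.63) / 11.37 = -1.92.
|z| = 1.92 ≤ 2.

no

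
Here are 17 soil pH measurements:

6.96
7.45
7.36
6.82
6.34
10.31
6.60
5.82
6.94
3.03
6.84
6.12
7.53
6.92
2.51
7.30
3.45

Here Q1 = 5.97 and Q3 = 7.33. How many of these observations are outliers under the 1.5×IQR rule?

IQR = 1.36; fences at 5.97 − 2.04 = 3.93 and 7.33 + 2.04 = 9.37.
Outside the cutoffs: 2.51, 3.03, 3.45, 10.31.

4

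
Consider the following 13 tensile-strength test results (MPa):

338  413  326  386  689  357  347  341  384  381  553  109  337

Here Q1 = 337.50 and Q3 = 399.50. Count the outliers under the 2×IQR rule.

IQR = 62.00; fences at 337.50 − 124.00 = 213.50 and 399.50 + 124.00 = 523.50.
Outside the cutoffs: 109, 553, 689.

3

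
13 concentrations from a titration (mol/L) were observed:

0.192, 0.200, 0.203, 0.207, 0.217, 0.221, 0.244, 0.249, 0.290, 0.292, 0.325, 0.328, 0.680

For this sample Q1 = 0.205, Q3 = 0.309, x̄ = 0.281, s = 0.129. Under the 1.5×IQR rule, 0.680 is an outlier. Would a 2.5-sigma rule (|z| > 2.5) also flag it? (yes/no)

z = (0.680 − 0.281) / 0.129 = 3.09.
|z| = 3.09 > 2.5.

yes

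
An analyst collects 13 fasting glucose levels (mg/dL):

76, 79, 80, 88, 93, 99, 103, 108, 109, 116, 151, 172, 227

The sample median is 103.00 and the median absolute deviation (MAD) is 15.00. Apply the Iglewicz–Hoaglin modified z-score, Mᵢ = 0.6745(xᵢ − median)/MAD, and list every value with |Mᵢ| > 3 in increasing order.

172, 227

|Mᵢ| > 3 ⇔ |xᵢ − 103.00| > 3·15.00/0.6745 = 66.72.
So outliers lie outside [36.28, 169.72].
172: M = 3.10 → outlier.
227: M = 5.58 → outlier.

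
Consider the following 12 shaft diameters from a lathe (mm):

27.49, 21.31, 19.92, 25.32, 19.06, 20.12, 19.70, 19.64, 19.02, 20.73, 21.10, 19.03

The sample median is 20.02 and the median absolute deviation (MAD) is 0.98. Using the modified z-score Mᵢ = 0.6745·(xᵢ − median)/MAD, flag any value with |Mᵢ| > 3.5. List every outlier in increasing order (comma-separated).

25.32, 27.49

|Mᵢ| > 3.5 ⇔ |xᵢ − 20.02| > 3.5·0.98/0.6745 = 5.09.
So outliers lie outside [14.93, 25.11].
25.32: M = 3.65 → outlier.
27.49: M = 5.14 → outlier.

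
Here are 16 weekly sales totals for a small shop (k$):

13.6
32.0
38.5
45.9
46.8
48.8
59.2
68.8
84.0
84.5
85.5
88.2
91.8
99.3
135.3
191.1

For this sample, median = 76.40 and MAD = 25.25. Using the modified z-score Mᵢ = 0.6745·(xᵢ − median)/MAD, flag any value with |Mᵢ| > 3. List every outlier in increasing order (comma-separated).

191.1

|Mᵢ| > 3 ⇔ |xᵢ − 76.40| > 3·25.25/0.6745 = 112.31.
So outliers lie outside [-35.91, 188.71].
191.1: M = 3.06 → outlier.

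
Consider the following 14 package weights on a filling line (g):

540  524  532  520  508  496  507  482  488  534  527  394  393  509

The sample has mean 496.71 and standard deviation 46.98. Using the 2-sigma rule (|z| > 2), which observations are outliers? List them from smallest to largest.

393, 394

Cutoffs at x̄ ± 2s: 496.71 ± 2·46.98 = [402.75, 590.67].
393: z = -2.21, |z| > 2 → outlier.
394: z = -2.19, |z| > 2 → outlier.
Every other value lies within [402.75, 590.67].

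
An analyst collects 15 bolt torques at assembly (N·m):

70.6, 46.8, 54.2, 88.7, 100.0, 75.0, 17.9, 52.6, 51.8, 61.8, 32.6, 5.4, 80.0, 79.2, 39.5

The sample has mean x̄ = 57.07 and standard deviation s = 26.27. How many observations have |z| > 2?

0

Cutoffs: x̄ ± 2s = [4.53, 109.61].
Every value lies within the cutoffs.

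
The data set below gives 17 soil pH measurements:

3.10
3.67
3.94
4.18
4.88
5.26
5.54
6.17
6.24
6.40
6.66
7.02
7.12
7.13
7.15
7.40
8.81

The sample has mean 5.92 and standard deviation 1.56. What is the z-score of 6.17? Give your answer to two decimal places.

0.16

z = (6.17 − 5.92) / 1.56 = 0.16.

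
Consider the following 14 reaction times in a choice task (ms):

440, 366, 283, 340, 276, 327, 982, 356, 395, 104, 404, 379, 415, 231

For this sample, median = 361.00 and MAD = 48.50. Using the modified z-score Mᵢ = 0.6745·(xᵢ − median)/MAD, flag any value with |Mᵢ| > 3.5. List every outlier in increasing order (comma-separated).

104, 982

|Mᵢ| > 3.5 ⇔ |xᵢ − 361.00| > 3.5·48.50/0.6745 = 251.67.
So outliers lie outside [109.33, 612.67].
104: M = -3.57 → outlier.
982: M = 8.64 → outlier.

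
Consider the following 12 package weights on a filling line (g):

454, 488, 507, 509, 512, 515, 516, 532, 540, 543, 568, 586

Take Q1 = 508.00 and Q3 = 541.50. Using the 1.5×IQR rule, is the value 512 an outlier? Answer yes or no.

no

IQR = Q3 − Q1 = 541.50 − 508.00 = 33.50.
Lower fence = Q1 − 1.5·IQR = 508.00 − 50.25 = 457.75.
Upper fence = Q3 + 1.5·IQR = 541.50 + 50.25 = 591.75.
512 lies within [457.75, 591.75].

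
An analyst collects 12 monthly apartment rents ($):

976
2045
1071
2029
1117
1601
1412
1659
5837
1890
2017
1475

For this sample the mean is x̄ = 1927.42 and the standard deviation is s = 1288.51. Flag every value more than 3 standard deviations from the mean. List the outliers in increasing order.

Cutoffs at x̄ ± 3s: 1927.42 ± 3·1288.51 = [-1938.11, 5792.95].
5837: z = 3.03, |z| > 3 → outlier.
Every other value lies within [-1938.11, 5792.95].

5837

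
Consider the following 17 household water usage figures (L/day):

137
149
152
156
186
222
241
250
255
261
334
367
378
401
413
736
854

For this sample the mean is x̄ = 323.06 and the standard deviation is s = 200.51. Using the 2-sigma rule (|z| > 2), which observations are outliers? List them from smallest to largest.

Cutoffs at x̄ ± 2s: 323.06 ± 2·200.51 = [-77.96, 724.08].
736: z = 2.06, |z| > 2 → outlier.
854: z = 2.65, |z| > 2 → outlier.
Every other value lies within [-77.96, 724.08].

736, 854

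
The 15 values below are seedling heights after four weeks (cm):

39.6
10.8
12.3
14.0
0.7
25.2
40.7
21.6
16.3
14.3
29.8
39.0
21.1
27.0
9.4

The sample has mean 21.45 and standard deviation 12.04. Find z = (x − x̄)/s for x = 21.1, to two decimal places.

z = (21.1 − 21.45) / 12.04 = -0.03.

-0.03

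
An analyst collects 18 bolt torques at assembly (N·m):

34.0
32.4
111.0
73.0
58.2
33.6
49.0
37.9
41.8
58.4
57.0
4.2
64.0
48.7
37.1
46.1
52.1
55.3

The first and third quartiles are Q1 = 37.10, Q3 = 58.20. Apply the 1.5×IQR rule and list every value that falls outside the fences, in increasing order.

4.2, 111.0

IQR = Q3 − Q1 = 58.20 − 37.10 = 21.10.
Lower fence = Q1 − 1.5·IQR = 37.10 − 31.65 = 5.45.
Upper fence = Q3 + 1.5·IQR = 58.20 + 31.65 = 89.85.
4.2 < 5.45 → outlier.
111.0 > 89.85 → outlier.
All remaining values lie within [5.45, 89.85].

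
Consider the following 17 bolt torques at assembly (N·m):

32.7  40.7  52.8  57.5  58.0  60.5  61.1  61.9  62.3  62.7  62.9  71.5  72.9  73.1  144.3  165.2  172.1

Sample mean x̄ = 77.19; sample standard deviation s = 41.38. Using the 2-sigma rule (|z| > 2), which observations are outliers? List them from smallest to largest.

165.2, 172.1

Cutoffs at x̄ ± 2s: 77.19 ± 2·41.38 = [-5.57, 159.95].
165.2: z = 2.13, |z| > 2 → outlier.
172.1: z = 2.29, |z| > 2 → outlier.
Every other value lies within [-5.57, 159.95].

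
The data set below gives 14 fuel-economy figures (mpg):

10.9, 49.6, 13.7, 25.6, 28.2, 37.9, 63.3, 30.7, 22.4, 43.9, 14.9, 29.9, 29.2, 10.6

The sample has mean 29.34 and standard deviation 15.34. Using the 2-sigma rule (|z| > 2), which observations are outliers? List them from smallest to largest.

63.3

Cutoffs at x̄ ± 2s: 29.34 ± 2·15.34 = [-1.34, 60.02].
63.3: z = 2.21, |z| > 2 → outlier.
Every other value lies within [-1.34, 60.02].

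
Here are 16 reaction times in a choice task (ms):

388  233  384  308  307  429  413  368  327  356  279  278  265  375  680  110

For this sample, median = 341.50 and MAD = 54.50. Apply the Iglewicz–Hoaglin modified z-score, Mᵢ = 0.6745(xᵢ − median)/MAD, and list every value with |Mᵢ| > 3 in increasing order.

|Mᵢ| > 3 ⇔ |xᵢ − 341.50| > 3·54.50/0.6745 = 242.40.
So outliers lie outside [99.10, 583.90].
680: M = 4.19 → outlier.

680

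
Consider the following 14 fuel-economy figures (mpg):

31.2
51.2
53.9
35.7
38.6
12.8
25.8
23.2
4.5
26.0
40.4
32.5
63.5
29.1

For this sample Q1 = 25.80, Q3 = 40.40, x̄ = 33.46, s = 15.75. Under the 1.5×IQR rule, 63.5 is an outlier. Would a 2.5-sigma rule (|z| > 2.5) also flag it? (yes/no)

z = (63.5 − 33.46) / 15.75 = 1.91.
|z| = 1.91 ≤ 2.5.

no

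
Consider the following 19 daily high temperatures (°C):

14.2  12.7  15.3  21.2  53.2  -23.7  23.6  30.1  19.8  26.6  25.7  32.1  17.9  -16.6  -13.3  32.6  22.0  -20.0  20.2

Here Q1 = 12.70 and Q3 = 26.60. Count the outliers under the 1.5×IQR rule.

5

IQR = 13.90; fences at 12.70 − 20.85 = -8.15 and 26.60 + 20.85 = 47.45.
Outside the cutoffs: -23.7, -20.0, -16.6, -13.3, 53.2.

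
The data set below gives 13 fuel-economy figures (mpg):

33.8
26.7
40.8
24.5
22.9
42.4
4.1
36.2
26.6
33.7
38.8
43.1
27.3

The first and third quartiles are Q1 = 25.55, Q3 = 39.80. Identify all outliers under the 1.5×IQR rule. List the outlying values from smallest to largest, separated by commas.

IQR = Q3 − Q1 = 39.80 − 25.55 = 14.25.
Lower fence = Q1 − 1.5·IQR = 25.55 − 21.375 = 4.175.
Upper fence = Q3 + 1.5·IQR = 39.80 + 21.375 = 61.175.
4.1 < 4.175 → outlier.
All remaining values lie within [4.175, 61.175].

4.1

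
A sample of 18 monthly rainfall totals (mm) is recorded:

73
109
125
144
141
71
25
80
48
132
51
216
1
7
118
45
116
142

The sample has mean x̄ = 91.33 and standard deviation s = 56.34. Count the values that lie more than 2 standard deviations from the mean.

1

Cutoffs: x̄ ± 2s = [-21.35, 204.01].
Outside the cutoffs: 216.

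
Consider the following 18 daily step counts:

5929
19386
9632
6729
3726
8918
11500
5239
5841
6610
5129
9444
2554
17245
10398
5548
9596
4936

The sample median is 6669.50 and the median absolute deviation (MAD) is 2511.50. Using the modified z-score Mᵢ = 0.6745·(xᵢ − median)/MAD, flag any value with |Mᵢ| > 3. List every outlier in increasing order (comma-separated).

|Mᵢ| > 3 ⇔ |xᵢ − 6669.50| > 3·2511.50/0.6745 = 11170.50.
So outliers lie outside [-4501.00, 17840.00].
19386: M = 3.42 → outlier.

19386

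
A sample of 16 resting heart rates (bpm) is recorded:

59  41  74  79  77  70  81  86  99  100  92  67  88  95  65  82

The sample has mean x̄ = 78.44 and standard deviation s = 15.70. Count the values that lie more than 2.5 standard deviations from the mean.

Cutoffs: x̄ ± 2.5s = [39.19, 117.69].
Every value lies within the cutoffs.

0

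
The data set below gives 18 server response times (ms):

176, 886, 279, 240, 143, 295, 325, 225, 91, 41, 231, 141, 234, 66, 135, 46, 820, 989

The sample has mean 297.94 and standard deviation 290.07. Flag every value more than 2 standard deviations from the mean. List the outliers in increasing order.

Cutoffs at x̄ ± 2s: 297.94 ± 2·290.07 = [-282.20, 878.08].
886: z = 2.03, |z| > 2 → outlier.
989: z = 2.38, |z| > 2 → outlier.
Every other value lies within [-282.20, 878.08].

886, 989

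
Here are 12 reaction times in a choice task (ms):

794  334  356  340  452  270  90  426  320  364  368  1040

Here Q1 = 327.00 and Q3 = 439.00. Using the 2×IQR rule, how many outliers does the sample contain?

3

IQR = 112.00; fences at 327.00 − 224.00 = 103.00 and 439.00 + 224.00 = 663.00.
Outside the cutoffs: 90, 794, 1040.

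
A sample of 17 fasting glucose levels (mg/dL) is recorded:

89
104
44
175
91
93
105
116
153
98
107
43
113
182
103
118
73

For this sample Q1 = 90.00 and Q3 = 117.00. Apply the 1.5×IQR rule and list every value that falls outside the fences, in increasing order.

43, 44, 175, 182

IQR = Q3 − Q1 = 117.00 − 90.00 = 27.00.
Lower fence = Q1 − 1.5·IQR = 90.00 − 40.50 = 49.50.
Upper fence = Q3 + 1.5·IQR = 117.00 + 40.50 = 157.50.
43 < 49.50 → outlier.
44 < 49.50 → outlier.
175 > 157.50 → outlier.
182 > 157.50 → outlier.
All remaining values lie within [49.50, 157.50].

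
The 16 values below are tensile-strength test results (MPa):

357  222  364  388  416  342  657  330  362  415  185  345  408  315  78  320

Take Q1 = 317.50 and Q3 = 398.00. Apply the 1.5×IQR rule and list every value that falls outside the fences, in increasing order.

IQR = Q3 − Q1 = 398.00 − 317.50 = 80.50.
Lower fence = Q1 − 1.5·IQR = 317.50 − 120.75 = 196.75.
Upper fence = Q3 + 1.5·IQR = 398.00 + 120.75 = 518.75.
78 < 196.75 → outlier.
185 < 196.75 → outlier.
657 > 518.75 → outlier.
All remaining values lie within [196.75, 518.75].

78, 185, 657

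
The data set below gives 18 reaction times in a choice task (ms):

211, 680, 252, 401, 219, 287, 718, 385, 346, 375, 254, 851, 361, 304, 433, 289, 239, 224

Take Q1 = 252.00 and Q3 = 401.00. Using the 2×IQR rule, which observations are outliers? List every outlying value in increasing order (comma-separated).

IQR = Q3 − Q1 = 401.00 − 252.00 = 149.00.
Lower fence = Q1 − 2·IQR = 252.00 − 298.00 = -46.00.
Upper fence = Q3 + 2·IQR = 401.00 + 298.00 = 699.00.
718 > 699.00 → outlier.
851 > 699.00 → outlier.
All remaining values lie within [-46.00, 699.00].

718, 851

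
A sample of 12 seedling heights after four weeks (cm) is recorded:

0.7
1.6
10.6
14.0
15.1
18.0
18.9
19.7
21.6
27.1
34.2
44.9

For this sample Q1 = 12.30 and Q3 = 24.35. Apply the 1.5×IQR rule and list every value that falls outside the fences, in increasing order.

IQR = Q3 − Q1 = 24.35 − 12.30 = 12.05.
Lower fence = Q1 − 1.5·IQR = 12.30 − 18.075 = -5.775.
Upper fence = Q3 + 1.5·IQR = 24.35 + 18.075 = 42.425.
44.9 > 42.425 → outlier.
All remaining values lie within [-5.775, 42.425].

44.9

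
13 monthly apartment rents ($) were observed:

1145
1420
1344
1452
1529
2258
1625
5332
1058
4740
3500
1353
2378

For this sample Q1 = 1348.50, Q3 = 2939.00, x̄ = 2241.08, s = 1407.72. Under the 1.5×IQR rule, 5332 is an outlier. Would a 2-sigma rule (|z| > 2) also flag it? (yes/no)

yes

z = (5332 − 2241.08) / 1407.72 = 2.20.
|z| = 2.20 > 2.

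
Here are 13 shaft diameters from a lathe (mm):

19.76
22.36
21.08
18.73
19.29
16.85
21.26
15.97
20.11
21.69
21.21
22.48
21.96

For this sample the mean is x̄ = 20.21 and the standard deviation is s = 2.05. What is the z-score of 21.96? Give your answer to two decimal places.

z = (21.96 − 20.21) / 2.05 = 0.85.

0.85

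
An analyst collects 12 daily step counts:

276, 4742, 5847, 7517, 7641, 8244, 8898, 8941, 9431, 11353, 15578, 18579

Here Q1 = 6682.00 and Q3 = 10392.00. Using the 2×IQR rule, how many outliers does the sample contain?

IQR = 3710.00; fences at 6682.00 − 7420.00 = -738.00 and 10392.00 + 7420.00 = 17812.00.
Outside the cutoffs: 18579.

1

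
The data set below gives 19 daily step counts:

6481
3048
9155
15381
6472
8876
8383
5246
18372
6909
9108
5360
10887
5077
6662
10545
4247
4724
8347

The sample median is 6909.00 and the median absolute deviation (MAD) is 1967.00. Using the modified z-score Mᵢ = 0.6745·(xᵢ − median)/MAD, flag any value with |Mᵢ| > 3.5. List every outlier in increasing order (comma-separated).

18372

|Mᵢ| > 3.5 ⇔ |xᵢ − 6909.00| > 3.5·1967.00/0.6745 = 10206.82.
So outliers lie outside [-3297.82, 17115.82].
18372: M = 3.93 → outlier.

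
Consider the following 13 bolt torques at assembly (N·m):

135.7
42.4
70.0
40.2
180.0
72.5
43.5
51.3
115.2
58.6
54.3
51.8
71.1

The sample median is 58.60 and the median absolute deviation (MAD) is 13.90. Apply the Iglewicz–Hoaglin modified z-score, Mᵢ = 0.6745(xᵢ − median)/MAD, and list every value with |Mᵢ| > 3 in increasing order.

|Mᵢ| > 3 ⇔ |xᵢ − 58.60| > 3·13.90/0.6745 = 61.82.
So outliers lie outside [-3.22, 120.42].
135.7: M = 3.74 → outlier.
180.0: M = 5.89 → outlier.

135.7, 180.0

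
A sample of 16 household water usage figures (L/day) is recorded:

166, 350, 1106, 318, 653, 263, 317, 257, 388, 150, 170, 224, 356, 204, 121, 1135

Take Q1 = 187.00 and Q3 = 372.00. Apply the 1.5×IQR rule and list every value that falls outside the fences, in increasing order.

IQR = Q3 − Q1 = 372.00 − 187.00 = 185.00.
Lower fence = Q1 − 1.5·IQR = 187.00 − 277.50 = -90.50.
Upper fence = Q3 + 1.5·IQR = 372.00 + 277.50 = 649.50.
653 > 649.50 → outlier.
1106 > 649.50 → outlier.
1135 > 649.50 → outlier.
All remaining values lie within [-90.50, 649.50].

653, 1106, 1135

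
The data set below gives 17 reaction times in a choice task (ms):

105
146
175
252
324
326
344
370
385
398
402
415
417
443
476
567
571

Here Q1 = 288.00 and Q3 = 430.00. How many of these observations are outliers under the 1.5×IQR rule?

IQR = 142.00; fences at 288.00 − 213.00 = 75.00 and 430.00 + 213.00 = 643.00.
Every value lies within the cutoffs.

0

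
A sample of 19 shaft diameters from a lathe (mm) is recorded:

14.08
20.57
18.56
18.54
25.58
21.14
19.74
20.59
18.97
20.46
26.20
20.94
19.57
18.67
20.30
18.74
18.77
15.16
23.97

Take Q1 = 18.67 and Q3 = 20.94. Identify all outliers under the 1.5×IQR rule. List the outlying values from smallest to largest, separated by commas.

IQR = Q3 − Q1 = 20.94 − 18.67 = 2.27.
Lower fence = Q1 − 1.5·IQR = 18.67 − 3.405 = 15.265.
Upper fence = Q3 + 1.5·IQR = 20.94 + 3.405 = 24.345.
14.08 < 15.265 → outlier.
15.16 < 15.265 → outlier.
25.58 > 24.345 → outlier.
26.20 > 24.345 → outlier.
All remaining values lie within [15.265, 24.345].

14.08, 15.16, 25.58, 26.20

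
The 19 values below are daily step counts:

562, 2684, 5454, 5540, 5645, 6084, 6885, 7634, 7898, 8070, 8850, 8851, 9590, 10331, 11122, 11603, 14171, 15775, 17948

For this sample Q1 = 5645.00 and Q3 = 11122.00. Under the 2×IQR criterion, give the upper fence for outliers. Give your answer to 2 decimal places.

22076.00

IQR = Q3 − Q1 = 11122.00 − 5645.00 = 5477.00.
Lower fence = Q1 − 2·IQR = 5645.00 − 10954.00 = -5309.00.
Upper fence = Q3 + 2·IQR = 11122.00 + 10954.00 = 22076.00.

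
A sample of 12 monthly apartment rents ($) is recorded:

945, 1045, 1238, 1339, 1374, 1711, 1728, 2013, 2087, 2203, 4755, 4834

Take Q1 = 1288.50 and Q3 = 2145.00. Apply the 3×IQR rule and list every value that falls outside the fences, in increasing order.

IQR = Q3 − Q1 = 2145.00 − 1288.50 = 856.50.
Lower fence = Q1 − 3·IQR = 1288.50 − 2569.50 = -1281.00.
Upper fence = Q3 + 3·IQR = 2145.00 + 2569.50 = 4714.50.
4755 > 4714.50 → outlier.
4834 > 4714.50 → outlier.
All remaining values lie within [-1281.00, 4714.50].

4755, 4834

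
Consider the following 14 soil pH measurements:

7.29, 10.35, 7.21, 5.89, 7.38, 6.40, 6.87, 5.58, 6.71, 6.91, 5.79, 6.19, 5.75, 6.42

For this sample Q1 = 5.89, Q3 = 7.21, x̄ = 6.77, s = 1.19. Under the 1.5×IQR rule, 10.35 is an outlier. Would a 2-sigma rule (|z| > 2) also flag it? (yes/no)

yes

z = (10.35 − 6.77) / 1.19 = 3.01.
|z| = 3.01 > 2.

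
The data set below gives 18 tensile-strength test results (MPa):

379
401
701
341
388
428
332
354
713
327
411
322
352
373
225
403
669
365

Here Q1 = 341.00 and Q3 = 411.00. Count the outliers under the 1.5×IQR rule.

IQR = 70.00; fences at 341.00 − 105.00 = 236.00 and 411.00 + 105.00 = 516.00.
Outside the cutoffs: 225, 669, 701, 713.

4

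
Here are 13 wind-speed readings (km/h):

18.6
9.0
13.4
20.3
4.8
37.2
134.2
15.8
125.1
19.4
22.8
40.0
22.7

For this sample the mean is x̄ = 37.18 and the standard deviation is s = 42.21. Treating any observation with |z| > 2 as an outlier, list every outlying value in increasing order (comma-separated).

Cutoffs at x̄ ± 2s: 37.18 ± 2·42.21 = [-47.24, 121.60].
125.1: z = 2.08, |z| > 2 → outlier.
134.2: z = 2.30, |z| > 2 → outlier.
Every other value lies within [-47.24, 121.60].

125.1, 134.2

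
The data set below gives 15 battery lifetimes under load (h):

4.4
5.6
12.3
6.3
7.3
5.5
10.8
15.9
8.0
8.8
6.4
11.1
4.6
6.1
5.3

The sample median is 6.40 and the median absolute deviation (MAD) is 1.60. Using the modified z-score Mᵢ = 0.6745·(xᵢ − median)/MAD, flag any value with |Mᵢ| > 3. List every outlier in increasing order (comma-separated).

15.9

|Mᵢ| > 3 ⇔ |xᵢ − 6.40| > 3·1.60/0.6745 = 7.12.
So outliers lie outside [-0.72, 13.52].
15.9: M = 4.00 → outlier.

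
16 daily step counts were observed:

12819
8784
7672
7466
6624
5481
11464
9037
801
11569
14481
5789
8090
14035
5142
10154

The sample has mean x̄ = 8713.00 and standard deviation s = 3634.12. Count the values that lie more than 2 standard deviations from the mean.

Cutoffs: x̄ ± 2s = [1444.76, 15981.24].
Outside the cutoffs: 801.

1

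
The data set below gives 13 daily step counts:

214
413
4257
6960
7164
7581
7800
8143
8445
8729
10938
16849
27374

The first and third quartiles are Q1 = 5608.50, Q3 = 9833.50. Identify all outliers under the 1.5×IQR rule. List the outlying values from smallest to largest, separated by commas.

16849, 27374

IQR = Q3 − Q1 = 9833.50 − 5608.50 = 4225.00.
Lower fence = Q1 − 1.5·IQR = 5608.50 − 6337.50 = -729.00.
Upper fence = Q3 + 1.5·IQR = 9833.50 + 6337.50 = 16171.00.
16849 > 16171.00 → outlier.
27374 > 16171.00 → outlier.
All remaining values lie within [-729.00, 16171.00].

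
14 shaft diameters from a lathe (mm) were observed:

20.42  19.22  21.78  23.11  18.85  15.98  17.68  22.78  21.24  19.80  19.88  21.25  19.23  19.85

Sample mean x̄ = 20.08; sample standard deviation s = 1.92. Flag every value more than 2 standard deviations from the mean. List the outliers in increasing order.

Cutoffs at x̄ ± 2s: 20.08 ± 2·1.92 = [16.24, 23.92].
15.98: z = -2.14, |z| > 2 → outlier.
Every other value lies within [16.24, 23.92].

15.98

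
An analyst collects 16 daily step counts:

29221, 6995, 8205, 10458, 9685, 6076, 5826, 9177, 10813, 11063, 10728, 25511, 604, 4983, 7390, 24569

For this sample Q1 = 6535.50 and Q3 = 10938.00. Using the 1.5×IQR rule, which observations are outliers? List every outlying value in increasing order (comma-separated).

24569, 25511, 29221

IQR = Q3 − Q1 = 10938.00 − 6535.50 = 4402.50.
Lower fence = Q1 − 1.5·IQR = 6535.50 − 6603.75 = -68.25.
Upper fence = Q3 + 1.5·IQR = 10938.00 + 6603.75 = 17541.75.
24569 > 17541.75 → outlier.
25511 > 17541.75 → outlier.
29221 > 17541.75 → outlier.
All remaining values lie within [-68.25, 17541.75].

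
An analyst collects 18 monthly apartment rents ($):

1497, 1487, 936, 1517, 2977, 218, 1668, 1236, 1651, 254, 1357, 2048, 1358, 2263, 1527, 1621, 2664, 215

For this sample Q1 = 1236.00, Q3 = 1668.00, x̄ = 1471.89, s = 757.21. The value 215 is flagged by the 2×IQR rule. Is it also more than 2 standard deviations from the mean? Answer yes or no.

z = (215 − 1471.89) / 757.21 = -1.66.
|z| = 1.66 ≤ 2.

no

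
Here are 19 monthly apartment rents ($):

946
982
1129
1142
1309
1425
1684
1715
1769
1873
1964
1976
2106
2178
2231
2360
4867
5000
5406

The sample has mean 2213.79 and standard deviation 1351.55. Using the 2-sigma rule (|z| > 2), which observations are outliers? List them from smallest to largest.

5000, 5406

Cutoffs at x̄ ± 2s: 2213.79 ± 2·1351.55 = [-489.31, 4916.89].
5000: z = 2.06, |z| > 2 → outlier.
5406: z = 2.36, |z| > 2 → outlier.
Every other value lies within [-489.31, 4916.89].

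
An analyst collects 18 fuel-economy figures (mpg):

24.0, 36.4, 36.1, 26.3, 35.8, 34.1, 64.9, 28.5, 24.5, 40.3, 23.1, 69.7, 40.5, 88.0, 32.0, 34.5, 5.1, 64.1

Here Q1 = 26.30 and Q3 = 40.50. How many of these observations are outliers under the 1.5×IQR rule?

IQR = 14.20; fences at 26.30 − 21.30 = 5.00 and 40.50 + 21.30 = 61.80.
Outside the cutoffs: 64.1, 64.9, 69.7, 88.0.

4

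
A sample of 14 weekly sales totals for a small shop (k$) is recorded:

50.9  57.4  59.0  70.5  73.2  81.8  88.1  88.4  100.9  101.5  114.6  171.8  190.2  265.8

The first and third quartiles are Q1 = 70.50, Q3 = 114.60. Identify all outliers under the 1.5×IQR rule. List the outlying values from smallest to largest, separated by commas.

190.2, 265.8

IQR = Q3 − Q1 = 114.60 − 70.50 = 44.10.
Lower fence = Q1 − 1.5·IQR = 70.50 − 66.15 = 4.35.
Upper fence = Q3 + 1.5·IQR = 114.60 + 66.15 = 180.75.
190.2 > 180.75 → outlier.
265.8 > 180.75 → outlier.
All remaining values lie within [4.35, 180.75].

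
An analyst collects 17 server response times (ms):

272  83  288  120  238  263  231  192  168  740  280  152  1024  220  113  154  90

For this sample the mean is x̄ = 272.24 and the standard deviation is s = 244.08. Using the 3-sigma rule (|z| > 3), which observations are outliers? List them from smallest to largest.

1024

Cutoffs at x̄ ± 3s: 272.24 ± 3·244.08 = [-460.00, 1004.48].
1024: z = 3.08, |z| > 3 → outlier.
Every other value lies within [-460.00, 1004.48].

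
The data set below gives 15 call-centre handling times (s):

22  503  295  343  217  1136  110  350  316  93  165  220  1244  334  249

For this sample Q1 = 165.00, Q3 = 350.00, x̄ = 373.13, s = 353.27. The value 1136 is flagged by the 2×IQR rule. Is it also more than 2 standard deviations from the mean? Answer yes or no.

yes

z = (1136 − 373.13) / 353.27 = 2.16.
|z| = 2.16 > 2.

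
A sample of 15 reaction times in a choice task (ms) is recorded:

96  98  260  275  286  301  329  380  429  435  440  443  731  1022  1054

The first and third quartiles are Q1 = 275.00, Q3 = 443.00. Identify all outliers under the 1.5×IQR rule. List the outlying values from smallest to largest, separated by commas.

IQR = Q3 − Q1 = 443.00 − 275.00 = 168.00.
Lower fence = Q1 − 1.5·IQR = 275.00 − 252.00 = 23.00.
Upper fence = Q3 + 1.5·IQR = 443.00 + 252.00 = 695.00.
731 > 695.00 → outlier.
1022 > 695.00 → outlier.
1054 > 695.00 → outlier.
All remaining values lie within [23.00, 695.00].

731, 1022, 1054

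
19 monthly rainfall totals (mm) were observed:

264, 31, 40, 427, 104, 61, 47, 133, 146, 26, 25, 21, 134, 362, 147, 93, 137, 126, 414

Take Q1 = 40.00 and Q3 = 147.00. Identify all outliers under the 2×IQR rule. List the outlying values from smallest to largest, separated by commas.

IQR = Q3 − Q1 = 147.00 − 40.00 = 107.00.
Lower fence = Q1 − 2·IQR = 40.00 − 214.00 = -174.00.
Upper fence = Q3 + 2·IQR = 147.00 + 214.00 = 361.00.
362 > 361.00 → outlier.
414 > 361.00 → outlier.
427 > 361.00 → outlier.
All remaining values lie within [-174.00, 361.00].

362, 414, 427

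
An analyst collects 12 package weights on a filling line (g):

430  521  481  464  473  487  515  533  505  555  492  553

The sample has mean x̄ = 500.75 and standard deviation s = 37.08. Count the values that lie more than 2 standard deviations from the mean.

0

Cutoffs: x̄ ± 2s = [426.59, 574.91].
Every value lies within the cutoffs.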